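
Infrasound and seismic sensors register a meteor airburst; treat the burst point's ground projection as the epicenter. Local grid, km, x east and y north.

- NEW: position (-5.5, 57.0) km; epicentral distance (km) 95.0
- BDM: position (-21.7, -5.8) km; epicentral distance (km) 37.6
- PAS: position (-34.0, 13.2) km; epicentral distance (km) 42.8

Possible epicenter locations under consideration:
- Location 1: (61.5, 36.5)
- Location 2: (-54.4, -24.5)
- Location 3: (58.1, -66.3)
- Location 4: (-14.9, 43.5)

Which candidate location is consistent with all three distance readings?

Location 2

For each candidate, compare |candidate − station| to the reported distance:
Location 1: residuals NEW 24.9, BDM 55.7, PAS 55.5 → max 55.7 km
Location 2: residuals NEW 0.0, BDM 0.1, PAS 0.1 → max 0.1 km
Location 3: residuals NEW 43.7, BDM 62.5, PAS 78.9 → max 78.9 km
Location 4: residuals NEW 78.5, BDM 12.2, PAS 7.0 → max 78.5 km
Only Location 2 has all residuals ≈ 0.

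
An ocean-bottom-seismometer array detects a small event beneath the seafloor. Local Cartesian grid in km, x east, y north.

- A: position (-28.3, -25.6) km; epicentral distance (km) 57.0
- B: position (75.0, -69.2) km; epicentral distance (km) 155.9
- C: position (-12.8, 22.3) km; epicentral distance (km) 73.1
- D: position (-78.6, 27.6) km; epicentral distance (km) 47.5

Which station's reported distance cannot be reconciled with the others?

A

Solve using three stations at a time. Using B, C, D (subtract circle equations pairwise → linear system) gives (x, y) ≈ (-72.7, -19.5).
Distances from that point to each station vs reported:
  A: calculated 44.9 vs reported 57.0 → residual 12.1 km
  B: calculated 155.9 vs reported 155.9 → residual 0.0 km
  C: calculated 73.1 vs reported 73.1 → residual 0.0 km
  D: calculated 47.4 vs reported 47.5 → residual 0.1 km
B, C, D are mutually consistent (residuals ≈ 0); A is off by 12.1 km.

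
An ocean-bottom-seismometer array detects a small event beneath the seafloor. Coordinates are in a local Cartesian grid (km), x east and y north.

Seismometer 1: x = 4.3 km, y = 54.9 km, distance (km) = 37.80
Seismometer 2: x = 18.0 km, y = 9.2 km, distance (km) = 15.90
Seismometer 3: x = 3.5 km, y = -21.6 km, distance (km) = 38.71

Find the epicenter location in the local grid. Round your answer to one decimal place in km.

Circle about each station: (x − 4.3)² + (y − 54.9)² = 37.80²; (x − 18.0)² + (y − 9.2)² = 15.90²; (x − 3.5)² + (y + 21.6)² = 38.71².
Subtracting pairs of circle equations eliminates x²+y² and gives linear equations (the radical axes):
27.4 x − 91.4 y = -1447.83
-1.6 x − 153.0 y = -2623.31
Solving the 2×2 system: x ≈ 4.2, y ≈ 17.1 km.

x ≈ 4.2 km, y ≈ 17.1 km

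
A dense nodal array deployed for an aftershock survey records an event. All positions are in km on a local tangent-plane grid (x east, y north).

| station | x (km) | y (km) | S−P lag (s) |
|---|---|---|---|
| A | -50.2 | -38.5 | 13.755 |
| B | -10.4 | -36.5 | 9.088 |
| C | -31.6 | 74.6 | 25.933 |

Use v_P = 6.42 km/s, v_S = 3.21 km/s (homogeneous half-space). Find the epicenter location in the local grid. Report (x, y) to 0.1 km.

x ≈ 27.1 km, y ≈ -81.2 km

Distance from S−P lag: d = Δt · v_P v_S / (v_P − v_S) = Δt · (6.42·3.21)/(6.42−3.21) ≈ 6.4200·Δt.
So d_A = 88.31, d_B = 58.34, d_C = 166.49 km.
Circle about each station: (x + 50.2)² + (y + 38.5)² = 88.31²; (x + 10.4)² + (y + 36.5)² = 58.34²; (x + 31.6)² + (y − 74.6)² = 166.49².
Subtracting pairs of circle equations eliminates x²+y² and gives linear equations (the radical axes):
79.6 x + 4.0 y = 1833.22
37.2 x + 226.2 y = -17358.83
Solving the 2×2 system: x ≈ 27.1, y ≈ -81.2 km.
Check against A (with the unrounded x, y): √((x + 50.2)²+(y + 38.5)²) = 88.32 ≈ 88.31 km. ✓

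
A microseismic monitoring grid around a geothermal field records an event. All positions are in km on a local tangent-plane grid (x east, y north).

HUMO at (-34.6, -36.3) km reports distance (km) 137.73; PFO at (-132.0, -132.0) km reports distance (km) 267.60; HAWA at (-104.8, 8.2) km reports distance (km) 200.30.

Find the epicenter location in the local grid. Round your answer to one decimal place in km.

Circle about each station: (x + 34.6)² + (y + 36.3)² = 137.73²; (x + 132.0)² + (y + 132.0)² = 267.60²; (x + 104.8)² + (y − 8.2)² = 200.30².
Subtracting the HUMO equation from the PFO and HAWA equations removes the quadratic terms:
-194.8 x − 191.4 y = -20307.06
-140.4 x + 89.0 y = -12615.11
Solving the 2×2 system: x ≈ 95.5, y ≈ 8.9 km.

95.5 km east, 8.9 km north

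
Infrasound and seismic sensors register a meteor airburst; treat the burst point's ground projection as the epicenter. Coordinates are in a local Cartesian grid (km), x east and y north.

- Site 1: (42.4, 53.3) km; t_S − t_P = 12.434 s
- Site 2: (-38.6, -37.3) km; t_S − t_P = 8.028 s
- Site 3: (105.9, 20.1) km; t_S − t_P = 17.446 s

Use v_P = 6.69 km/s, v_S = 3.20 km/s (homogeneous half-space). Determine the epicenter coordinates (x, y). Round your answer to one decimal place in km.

x ≈ 4.0 km, y ≈ -12.6 km

Distance from S−P lag: d = Δt · v_P v_S / (v_P − v_S) = Δt · (6.69·3.20)/(6.69−3.20) ≈ 6.1341·Δt.
So d_Site 1 = 76.27, d_Site 2 = 49.24, d_Site 3 = 107.02 km.
Circle about each station: (x − 42.4)² + (y − 53.3)² = 76.27²; (x + 38.6)² + (y + 37.3)² = 49.24²; (x − 105.9)² + (y − 20.1)² = 107.02².
Subtracting the Site 1 equation from the Site 2 and Site 3 equations removes the quadratic terms:
-162.0 x − 181.2 y = 1635.14
127.0 x − 66.4 y = 1344.00
Solving the 2×2 system: x ≈ 4.0, y ≈ -12.6 km.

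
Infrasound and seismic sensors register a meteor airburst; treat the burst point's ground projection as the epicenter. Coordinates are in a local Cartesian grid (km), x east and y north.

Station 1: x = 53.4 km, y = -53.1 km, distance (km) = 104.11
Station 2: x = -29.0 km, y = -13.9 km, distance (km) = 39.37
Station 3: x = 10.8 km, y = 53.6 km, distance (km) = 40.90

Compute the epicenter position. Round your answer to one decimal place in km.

Circle about each station: (x − 53.4)² + (y + 53.1)² = 104.11²; (x + 29.0)² + (y + 13.9)² = 39.37²; (x − 10.8)² + (y − 53.6)² = 40.90².
Subtracting the Station 1 equation from the Station 2 and Station 3 equations removes the quadratic terms:
-164.8 x + 78.4 y = 4651.94
-85.2 x + 213.4 y = 6484.51
Solving the 2×2 system: x ≈ -17.0, y ≈ 23.6 km.
Check against Station 1 (with the unrounded x, y): √((x − 53.4)²+(y + 53.1)²) = 104.11 ≈ 104.11 km. ✓

-17.0 km east, 23.6 km north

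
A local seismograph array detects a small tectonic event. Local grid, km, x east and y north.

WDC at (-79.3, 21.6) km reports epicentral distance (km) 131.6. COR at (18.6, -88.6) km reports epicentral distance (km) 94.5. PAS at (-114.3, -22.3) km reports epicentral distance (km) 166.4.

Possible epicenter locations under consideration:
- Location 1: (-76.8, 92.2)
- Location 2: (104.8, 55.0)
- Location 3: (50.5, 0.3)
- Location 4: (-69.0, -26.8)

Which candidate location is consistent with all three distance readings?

For each candidate, compare |candidate − station| to the reported distance:
Location 1: residuals WDC 61.0, COR 109.9, PAS 45.9 → max 109.9 km
Location 2: residuals WDC 55.5, COR 73.0, PAS 65.9 → max 73.0 km
Location 3: residuals WDC 0.1, COR 0.0, PAS 0.1 → max 0.1 km
Location 4: residuals WDC 82.1, COR 12.7, PAS 120.9 → max 120.9 km
Only Location 3 has all residuals ≈ 0.

Location 3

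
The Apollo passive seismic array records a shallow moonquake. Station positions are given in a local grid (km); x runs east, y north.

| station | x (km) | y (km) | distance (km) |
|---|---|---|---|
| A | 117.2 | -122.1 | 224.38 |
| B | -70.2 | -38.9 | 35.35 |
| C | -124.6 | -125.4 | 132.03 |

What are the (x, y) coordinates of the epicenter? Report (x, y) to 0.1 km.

Circle about each station: (x − 117.2)² + (y + 122.1)² = 224.38²; (x + 70.2)² + (y + 38.9)² = 35.35²; (x + 124.6)² + (y + 125.4)² = 132.03².
Subtracting pairs of circle equations eliminates x²+y² and gives linear equations (the radical axes):
-374.8 x + 166.4 y = 26893.76
-483.6 x − 6.6 y = 35520.53
Solving the 2×2 system: x ≈ -73.4, y ≈ -3.7 km.

-73.4 km east, -3.7 km north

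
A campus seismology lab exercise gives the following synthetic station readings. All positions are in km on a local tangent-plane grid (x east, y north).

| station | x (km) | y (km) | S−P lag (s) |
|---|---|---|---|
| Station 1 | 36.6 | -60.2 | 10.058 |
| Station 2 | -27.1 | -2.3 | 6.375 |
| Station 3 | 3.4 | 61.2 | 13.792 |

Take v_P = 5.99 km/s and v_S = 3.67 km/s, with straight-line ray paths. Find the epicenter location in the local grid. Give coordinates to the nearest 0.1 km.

-58.5 km east, -53.9 km north

Distance from S−P lag: d = Δt · v_P v_S / (v_P − v_S) = Δt · (5.99·3.67)/(5.99−3.67) ≈ 9.4756·Δt.
So d_Station 1 = 95.31, d_Station 2 = 60.41, d_Station 3 = 130.69 km.
Circle about each station: (x − 36.6)² + (y + 60.2)² = 95.31²; (x + 27.1)² + (y + 2.3)² = 60.41²; (x − 3.4)² + (y − 61.2)² = 130.69².
Subtracting pairs of circle equations eliminates x²+y² and gives linear equations (the radical axes):
-127.4 x + 115.8 y = 1210.73
-66.4 x + 242.8 y = -9202.48
Solving the 2×2 system: x ≈ -58.5, y ≈ -53.9 km.
Check against Station 1 (with the unrounded x, y): √((x − 36.6)²+(y + 60.2)²) = 95.30 ≈ 95.31 km. ✓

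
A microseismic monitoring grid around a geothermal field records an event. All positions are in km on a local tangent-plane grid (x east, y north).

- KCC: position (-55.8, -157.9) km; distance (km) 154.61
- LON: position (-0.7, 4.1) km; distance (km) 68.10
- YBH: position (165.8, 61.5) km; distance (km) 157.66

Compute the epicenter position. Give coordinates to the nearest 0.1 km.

48.1 km east, -43.4 km north

Circle about each station: (x + 55.8)² + (y + 157.9)² = 154.61²; (x + 0.7)² + (y − 4.1)² = 68.10²; (x − 165.8)² + (y − 61.5)² = 157.66².
Subtracting pairs of circle equations eliminates x²+y² and gives linear equations (the radical axes):
110.2 x + 324.0 y = -8762.11
443.2 x + 438.8 y = 2273.42
Solving the 2×2 system: x ≈ 48.1, y ≈ -43.4 km.
Check against KCC (with the unrounded x, y): √((x + 55.8)²+(y + 157.9)²) = 154.61 ≈ 154.61 km. ✓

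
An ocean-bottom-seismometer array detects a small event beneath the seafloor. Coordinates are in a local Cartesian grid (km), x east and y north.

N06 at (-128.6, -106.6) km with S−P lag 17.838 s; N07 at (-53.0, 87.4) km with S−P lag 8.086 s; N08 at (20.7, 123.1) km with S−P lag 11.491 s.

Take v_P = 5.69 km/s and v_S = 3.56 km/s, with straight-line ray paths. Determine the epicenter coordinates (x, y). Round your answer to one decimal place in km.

(-15.8, 20.1)

Distance from S−P lag: d = Δt · v_P v_S / (v_P − v_S) = Δt · (5.69·3.56)/(5.69−3.56) ≈ 9.5100·Δt.
So d_N06 = 169.64, d_N07 = 76.90, d_N08 = 109.28 km.
Circle about each station: (x + 128.6)² + (y + 106.6)² = 169.64²; (x + 53.0)² + (y − 87.4)² = 76.90²; (x − 20.7)² + (y − 123.1)² = 109.28².
Subtracting the N06 equation from the N07 and N08 equations removes the quadratic terms:
151.2 x + 388.0 y = 5410.36
298.6 x + 459.4 y = 4516.19
Solving the 2×2 system: x ≈ -15.8, y ≈ 20.1 km.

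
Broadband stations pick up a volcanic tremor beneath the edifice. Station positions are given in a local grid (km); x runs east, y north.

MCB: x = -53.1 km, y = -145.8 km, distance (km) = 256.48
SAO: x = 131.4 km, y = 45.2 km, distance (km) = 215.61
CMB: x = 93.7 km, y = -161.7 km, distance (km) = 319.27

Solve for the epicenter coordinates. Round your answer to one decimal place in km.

Circle about each station: (x + 53.1)² + (y + 145.8)² = 256.48²; (x − 131.4)² + (y − 45.2)² = 215.61²; (x − 93.7)² + (y + 161.7)² = 319.27².
Subtracting pairs of circle equations eliminates x²+y² and gives linear equations (the radical axes):
369.0 x + 382.0 y = 14526.07
293.6 x − 31.8 y = -25302.01
Solving the 2×2 system: x ≈ -74.3, y ≈ 109.8 km.

x ≈ -74.3 km, y ≈ 109.8 km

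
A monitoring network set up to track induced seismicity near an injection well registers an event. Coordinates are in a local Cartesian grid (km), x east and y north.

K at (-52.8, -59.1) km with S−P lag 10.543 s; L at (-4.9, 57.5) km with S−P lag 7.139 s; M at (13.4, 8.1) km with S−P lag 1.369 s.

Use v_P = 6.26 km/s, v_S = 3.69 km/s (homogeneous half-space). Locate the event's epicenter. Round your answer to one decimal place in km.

Distance from S−P lag: d = Δt · v_P v_S / (v_P − v_S) = Δt · (6.26·3.69)/(6.26−3.69) ≈ 8.9881·Δt.
So d_K = 94.76, d_L = 64.17, d_M = 12.30 km.
Circle about each station: (x + 52.8)² + (y + 59.1)² = 94.76²; (x + 4.9)² + (y − 57.5)² = 64.17²; (x − 13.4)² + (y − 8.1)² = 12.30².
Subtracting the K equation from the L and M equations removes the quadratic terms:
95.8 x + 233.2 y = 1911.28
132.4 x + 134.4 y = 2792.69
Solving the 2×2 system: x ≈ 21.9, y ≈ -0.8 km.

x ≈ 21.9 km, y ≈ -0.8 km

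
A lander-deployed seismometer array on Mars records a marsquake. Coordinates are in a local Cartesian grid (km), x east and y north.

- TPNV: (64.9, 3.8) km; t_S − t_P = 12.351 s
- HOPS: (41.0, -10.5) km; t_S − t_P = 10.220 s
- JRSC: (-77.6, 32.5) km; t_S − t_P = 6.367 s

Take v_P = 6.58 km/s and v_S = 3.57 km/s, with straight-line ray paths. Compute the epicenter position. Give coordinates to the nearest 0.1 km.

Distance from S−P lag: d = Δt · v_P v_S / (v_P − v_S) = Δt · (6.58·3.57)/(6.58−3.57) ≈ 7.8042·Δt.
So d_TPNV = 96.39, d_HOPS = 79.76, d_JRSC = 49.69 km.
Circle about each station: (x − 64.9)² + (y − 3.8)² = 96.39²; (x − 41.0)² + (y + 10.5)² = 79.76²; (x + 77.6)² + (y − 32.5)² = 49.69².
Subtracting pairs of circle equations eliminates x²+y² and gives linear equations (the radical axes):
-47.8 x − 28.6 y = 494.17
-285.0 x + 57.4 y = 9673.50
Solving the 2×2 system: x ≈ -28.0, y ≈ 29.5 km.
Check against TPNV (with the unrounded x, y): √((x − 64.9)²+(y − 3.8)²) = 96.39 ≈ 96.39 km. ✓

(-28.0, 29.5)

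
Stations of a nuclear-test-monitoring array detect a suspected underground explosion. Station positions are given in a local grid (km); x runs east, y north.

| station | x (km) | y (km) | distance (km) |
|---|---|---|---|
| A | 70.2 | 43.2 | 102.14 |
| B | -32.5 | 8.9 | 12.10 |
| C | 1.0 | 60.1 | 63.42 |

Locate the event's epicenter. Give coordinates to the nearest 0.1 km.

Circle about each station: (x − 70.2)² + (y − 43.2)² = 102.14²; (x + 32.5)² + (y − 8.9)² = 12.10²; (x − 1.0)² + (y − 60.1)² = 63.42².
Subtracting the A equation from the B and C equations removes the quadratic terms:
-205.4 x − 68.6 y = 4627.35
-138.4 x + 33.8 y = 3229.21
Solving the 2×2 system: x ≈ -23.0, y ≈ 1.4 km.
Check against A (with the unrounded x, y): √((x − 70.2)²+(y − 43.2)²) = 102.14 ≈ 102.14 km. ✓

x ≈ -23.0 km, y ≈ 1.4 km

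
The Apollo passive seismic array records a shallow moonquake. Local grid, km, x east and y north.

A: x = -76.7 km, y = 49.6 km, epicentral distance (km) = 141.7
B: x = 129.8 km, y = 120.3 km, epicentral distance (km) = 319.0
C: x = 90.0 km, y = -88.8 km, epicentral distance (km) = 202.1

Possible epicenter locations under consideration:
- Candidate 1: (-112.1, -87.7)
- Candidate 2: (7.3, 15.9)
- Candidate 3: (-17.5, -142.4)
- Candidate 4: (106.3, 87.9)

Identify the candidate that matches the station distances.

For each candidate, compare |candidate − station| to the reported distance:
Candidate 1: residuals A 0.1, B 0.0, C 0.0 → max 0.1 km
Candidate 2: residuals A 51.2, B 158.0, C 68.7 → max 158.0 km
Candidate 3: residuals A 59.2, B 17.8, C 82.0 → max 82.0 km
Candidate 4: residuals A 45.3, B 279.0, C 24.6 → max 279.0 km
Only Candidate 1 has all residuals ≈ 0.

Candidate 1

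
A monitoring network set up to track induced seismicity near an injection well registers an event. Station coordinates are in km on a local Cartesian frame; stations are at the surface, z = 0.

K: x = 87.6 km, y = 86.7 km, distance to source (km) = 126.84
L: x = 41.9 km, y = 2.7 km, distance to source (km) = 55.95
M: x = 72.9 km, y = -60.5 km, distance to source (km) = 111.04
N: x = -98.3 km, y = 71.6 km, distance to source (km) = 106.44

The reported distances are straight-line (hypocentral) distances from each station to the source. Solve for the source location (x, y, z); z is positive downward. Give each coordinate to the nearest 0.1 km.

x ≈ -12.5 km, y ≈ 9.6 km, depth ≈ 11.1 km

Each station gives a sphere (x−x_i)² + (y−y_i)² + z² = d_i² (stations at z=0).
Subtracting the K sphere from L and M: z² cancels, leaving linear equations in x and y:
-91.4 x − 168.0 y = -469.77
-29.4 x − 294.4 y = -2457.49
Solving: x ≈ -12.498, y ≈ 9.595 km (keep extra digits for the depth step; rounded: -12.5, 9.6).
Then from the K sphere: z² = 126.84² − (x − 87.6)² − (y − 86.7)² with x = -12.498, y = 9.595, so z ≈ 11.117 ≈ 11.1 km.
Check against N (with the unrounded solution): distance 106.44 ≈ 106.44 km. ✓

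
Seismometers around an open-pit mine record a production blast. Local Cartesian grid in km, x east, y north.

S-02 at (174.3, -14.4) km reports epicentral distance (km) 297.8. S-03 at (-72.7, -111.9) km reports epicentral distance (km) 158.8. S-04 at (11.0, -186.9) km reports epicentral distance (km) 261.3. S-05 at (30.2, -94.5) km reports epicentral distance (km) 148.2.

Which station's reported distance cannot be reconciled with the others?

Solve using three stations at a time. Using S-02, S-03, S-04 (subtract circle equations pairwise → linear system) gives (x, y) ≈ (-118.4, 40.0).
Distances from that point to each station vs reported:
  S-02: calculated 297.7 vs reported 297.8 → residual 0.1 km
  S-03: calculated 158.6 vs reported 158.8 → residual 0.2 km
  S-04: calculated 261.2 vs reported 261.3 → residual 0.1 km
  S-05: calculated 200.4 vs reported 148.2 → residual 52.2 km
S-02, S-03, S-04 are mutually consistent (residuals ≈ 0); S-05 is off by 52.2 km.

S-05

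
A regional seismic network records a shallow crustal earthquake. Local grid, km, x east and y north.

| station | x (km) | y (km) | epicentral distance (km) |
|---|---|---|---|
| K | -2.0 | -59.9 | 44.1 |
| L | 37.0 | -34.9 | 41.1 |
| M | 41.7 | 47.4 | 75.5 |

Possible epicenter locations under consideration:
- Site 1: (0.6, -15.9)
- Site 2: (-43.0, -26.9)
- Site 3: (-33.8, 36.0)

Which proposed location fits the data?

Site 1

For each candidate, compare |candidate − station| to the reported distance:
Site 1: residuals K 0.0, L 0.0, M 0.0 → max 0.0 km
Site 2: residuals K 8.5, L 39.3, M 37.2 → max 39.3 km
Site 3: residuals K 56.9, L 59.1, M 0.9 → max 59.1 km
Only Site 1 has all residuals ≈ 0.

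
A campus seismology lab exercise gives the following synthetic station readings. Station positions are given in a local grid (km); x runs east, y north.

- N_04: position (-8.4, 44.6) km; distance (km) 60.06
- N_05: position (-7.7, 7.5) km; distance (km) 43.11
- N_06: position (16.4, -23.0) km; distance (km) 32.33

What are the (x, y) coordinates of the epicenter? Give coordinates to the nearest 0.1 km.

35.2 km east, 3.3 km north

Circle about each station: (x + 8.4)² + (y − 44.6)² = 60.06²; (x + 7.7)² + (y − 7.5)² = 43.11²; (x − 16.4)² + (y + 23.0)² = 32.33².
Subtracting pairs of circle equations eliminates x²+y² and gives linear equations (the radical axes):
1.4 x − 74.2 y = -195.45
49.6 x − 135.2 y = 1300.21
Solving the 2×2 system: x ≈ 35.2, y ≈ 3.3 km.
Check against N_04 (with the unrounded x, y): √((x + 8.4)²+(y − 44.6)²) = 60.06 ≈ 60.06 km. ✓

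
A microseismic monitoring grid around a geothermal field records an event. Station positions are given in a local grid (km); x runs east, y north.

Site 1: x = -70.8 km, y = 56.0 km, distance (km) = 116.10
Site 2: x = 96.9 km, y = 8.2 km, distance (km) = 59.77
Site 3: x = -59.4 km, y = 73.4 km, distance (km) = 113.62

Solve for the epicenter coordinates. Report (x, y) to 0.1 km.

Circle about each station: (x + 70.8)² + (y − 56.0)² = 116.10²; (x − 96.9)² + (y − 8.2)² = 59.77²; (x + 59.4)² + (y − 73.4)² = 113.62².
Subtracting pairs of circle equations eliminates x²+y² and gives linear equations (the radical axes):
335.4 x − 95.6 y = 11214.97
22.8 x + 34.8 y = 1336.99
Solving the 2×2 system: x ≈ 37.4, y ≈ 13.9 km.

x ≈ 37.4 km, y ≈ 13.9 km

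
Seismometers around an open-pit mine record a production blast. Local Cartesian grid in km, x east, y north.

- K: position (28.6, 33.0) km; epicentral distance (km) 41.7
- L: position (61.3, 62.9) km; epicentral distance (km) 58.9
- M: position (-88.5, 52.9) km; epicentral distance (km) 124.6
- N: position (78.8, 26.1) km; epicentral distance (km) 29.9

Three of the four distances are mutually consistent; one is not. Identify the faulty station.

M

Solve using three stations at a time. Using K, L, N (subtract circle equations pairwise → linear system) gives (x, y) ≈ (58.6, 4.1).
Distances from that point to each station vs reported:
  K: calculated 41.7 vs reported 41.7 → residual 0.0 km
  L: calculated 58.9 vs reported 58.9 → residual 0.0 km
  M: calculated 155.0 vs reported 124.6 → residual 30.4 km
  N: calculated 29.9 vs reported 29.9 → residual 0.0 km
K, L, N are mutually consistent (residuals ≈ 0); M is off by 30.4 km.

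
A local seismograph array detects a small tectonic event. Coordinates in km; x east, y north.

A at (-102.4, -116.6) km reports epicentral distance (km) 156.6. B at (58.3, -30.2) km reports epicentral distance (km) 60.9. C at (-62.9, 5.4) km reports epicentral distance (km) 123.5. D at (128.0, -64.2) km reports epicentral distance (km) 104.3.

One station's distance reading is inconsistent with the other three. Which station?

A

Solve using three stations at a time. Using B, C, D (subtract circle equations pairwise → linear system) gives (x, y) ≈ (25.1, -81.3).
Distances from that point to each station vs reported:
  A: calculated 132.3 vs reported 156.6 → residual 24.3 km
  B: calculated 60.9 vs reported 60.9 → residual 0.0 km
  C: calculated 123.5 vs reported 123.5 → residual 0.0 km
  D: calculated 104.3 vs reported 104.3 → residual 0.0 km
B, C, D are mutually consistent (residuals ≈ 0); A is off by 24.3 km.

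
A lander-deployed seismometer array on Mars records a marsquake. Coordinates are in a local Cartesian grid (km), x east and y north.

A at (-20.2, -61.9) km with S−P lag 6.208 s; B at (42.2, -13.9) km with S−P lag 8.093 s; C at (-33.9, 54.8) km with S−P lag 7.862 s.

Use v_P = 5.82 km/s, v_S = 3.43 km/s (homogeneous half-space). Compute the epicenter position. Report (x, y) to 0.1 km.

x ≈ -25.3 km, y ≈ -10.3 km

Distance from S−P lag: d = Δt · v_P v_S / (v_P − v_S) = Δt · (5.82·3.43)/(5.82−3.43) ≈ 8.3526·Δt.
So d_A = 51.85, d_B = 67.60, d_C = 65.67 km.
Circle about each station: (x + 20.2)² + (y + 61.9)² = 51.85²; (x − 42.2)² + (y + 13.9)² = 67.60²; (x + 33.9)² + (y − 54.8)² = 65.67².
Subtracting the A equation from the B and C equations removes the quadratic terms:
124.8 x + 96.0 y = -4146.94
-27.4 x + 233.4 y = -1711.53
Solving the 2×2 system: x ≈ -25.3, y ≈ -10.3 km.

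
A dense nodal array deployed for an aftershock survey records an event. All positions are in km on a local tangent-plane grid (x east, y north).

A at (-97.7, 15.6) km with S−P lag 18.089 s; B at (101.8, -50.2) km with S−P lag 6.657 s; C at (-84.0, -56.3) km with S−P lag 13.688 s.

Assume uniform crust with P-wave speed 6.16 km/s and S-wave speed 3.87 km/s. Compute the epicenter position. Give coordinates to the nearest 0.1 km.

52.1 km east, -98.5 km north

Distance from S−P lag: d = Δt · v_P v_S / (v_P − v_S) = Δt · (6.16·3.87)/(6.16−3.87) ≈ 10.4101·Δt.
So d_A = 188.31, d_B = 69.30, d_C = 142.49 km.
Circle about each station: (x + 97.7)² + (y − 15.6)² = 188.31²; (x − 101.8)² + (y + 50.2)² = 69.30²; (x + 84.0)² + (y + 56.3)² = 142.49².
Subtracting the A equation from the B and C equations removes the quadratic terms:
399.0 x − 131.6 y = 33752.80
27.4 x − 143.8 y = 15594.30
Solving the 2×2 system: x ≈ 52.1, y ≈ -98.5 km.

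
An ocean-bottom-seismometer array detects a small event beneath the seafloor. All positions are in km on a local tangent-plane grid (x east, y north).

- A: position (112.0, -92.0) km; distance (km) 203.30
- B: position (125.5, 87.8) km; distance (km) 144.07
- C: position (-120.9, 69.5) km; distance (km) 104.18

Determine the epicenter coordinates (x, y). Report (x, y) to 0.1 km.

Circle about each station: (x − 112.0)² + (y + 92.0)² = 203.30²; (x − 125.5)² + (y − 87.8)² = 144.07²; (x + 120.9)² + (y − 69.5)² = 104.18².
Subtracting the A equation from the B and C equations removes the quadratic terms:
27.0 x + 359.6 y = 23025.82
-465.8 x + 323.0 y = 28916.48
Solving the 2×2 system: x ≈ -16.8, y ≈ 65.3 km.

x ≈ -16.8 km, y ≈ 65.3 km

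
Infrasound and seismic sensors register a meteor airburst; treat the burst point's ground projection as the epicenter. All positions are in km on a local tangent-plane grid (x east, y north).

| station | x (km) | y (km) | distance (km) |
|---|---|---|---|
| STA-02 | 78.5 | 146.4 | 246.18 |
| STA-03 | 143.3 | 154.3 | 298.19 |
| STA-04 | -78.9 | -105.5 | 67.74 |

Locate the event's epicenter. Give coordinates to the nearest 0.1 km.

x ≈ -84.6 km, y ≈ -38.0 km

Circle about each station: (x − 78.5)² + (y − 146.4)² = 246.18²; (x − 143.3)² + (y − 154.3)² = 298.19²; (x + 78.9)² + (y + 105.5)² = 67.74².
Subtracting the STA-02 equation from the STA-03 and STA-04 equations removes the quadratic terms:
129.6 x + 15.8 y = -11564.51
-314.8 x − 503.8 y = 45776.13
Solving the 2×2 system: x ≈ -84.6, y ≈ -38.0 km.
Check against STA-02 (with the unrounded x, y): √((x − 78.5)²+(y − 146.4)²) = 246.18 ≈ 246.18 km. ✓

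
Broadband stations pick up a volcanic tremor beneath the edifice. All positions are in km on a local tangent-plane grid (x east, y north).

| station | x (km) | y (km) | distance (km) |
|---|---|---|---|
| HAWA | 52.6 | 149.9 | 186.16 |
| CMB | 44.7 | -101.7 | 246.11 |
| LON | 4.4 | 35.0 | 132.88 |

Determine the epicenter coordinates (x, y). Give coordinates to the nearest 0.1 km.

-120.3 km east, 80.9 km north

Circle about each station: (x − 52.6)² + (y − 149.9)² = 186.16²; (x − 44.7)² + (y + 101.7)² = 246.11²; (x − 4.4)² + (y − 35.0)² = 132.88².
Subtracting the HAWA equation from the CMB and LON equations removes the quadratic terms:
-15.8 x − 503.2 y = -38810.38
-96.4 x − 229.8 y = -6993.96
Solving the 2×2 system: x ≈ -120.3, y ≈ 80.9 km.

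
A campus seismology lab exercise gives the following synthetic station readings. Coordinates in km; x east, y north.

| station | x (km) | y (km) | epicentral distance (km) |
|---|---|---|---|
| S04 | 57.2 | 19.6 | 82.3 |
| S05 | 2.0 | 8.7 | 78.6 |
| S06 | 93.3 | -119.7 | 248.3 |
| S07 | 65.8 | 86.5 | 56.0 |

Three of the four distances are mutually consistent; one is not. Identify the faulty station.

Solve using three stations at a time. Using S04, S05, S07 (subtract circle equations pairwise → linear system) gives (x, y) ≈ (9.8, 86.9).
Distances from that point to each station vs reported:
  S04: calculated 82.3 vs reported 82.3 → residual 0.0 km
  S05: calculated 78.6 vs reported 78.6 → residual 0.0 km
  S06: calculated 222.8 vs reported 248.3 → residual 25.5 km
  S07: calculated 56.0 vs reported 56.0 → residual 0.0 km
S04, S05, S07 are mutually consistent (residuals ≈ 0); S06 is off by 25.5 km.

S06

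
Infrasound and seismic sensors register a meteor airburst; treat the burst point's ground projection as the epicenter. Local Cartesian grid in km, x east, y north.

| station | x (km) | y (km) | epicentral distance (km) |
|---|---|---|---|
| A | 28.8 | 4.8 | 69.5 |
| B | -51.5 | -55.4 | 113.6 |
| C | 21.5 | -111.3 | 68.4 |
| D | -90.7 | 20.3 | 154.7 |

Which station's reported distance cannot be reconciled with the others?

Solve using three stations at a time. Using A, B, C (subtract circle equations pairwise → linear system) gives (x, y) ≈ (62.1, -56.2).
Distances from that point to each station vs reported:
  A: calculated 69.5 vs reported 69.5 → residual 0.0 km
  B: calculated 113.6 vs reported 113.6 → residual 0.0 km
  C: calculated 68.4 vs reported 68.4 → residual 0.0 km
  D: calculated 170.9 vs reported 154.7 → residual 16.2 km
A, B, C are mutually consistent (residuals ≈ 0); D is off by 16.2 km.

D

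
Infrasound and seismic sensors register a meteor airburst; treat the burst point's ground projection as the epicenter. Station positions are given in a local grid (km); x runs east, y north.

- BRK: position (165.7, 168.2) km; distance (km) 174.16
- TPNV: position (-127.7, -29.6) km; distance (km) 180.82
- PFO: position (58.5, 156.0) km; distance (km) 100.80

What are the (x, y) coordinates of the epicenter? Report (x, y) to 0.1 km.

x ≈ 29.7 km, y ≈ 59.4 km

Circle about each station: (x − 165.7)² + (y − 168.2)² = 174.16²; (x + 127.7)² + (y + 29.6)² = 180.82²; (x − 58.5)² + (y − 156.0)² = 100.80².
Subtracting the BRK equation from the TPNV and PFO equations removes the quadratic terms:
-586.8 x − 395.6 y = -40928.45
-214.4 x − 24.4 y = -7818.41
Solving the 2×2 system: x ≈ 29.7, y ≈ 59.4 km.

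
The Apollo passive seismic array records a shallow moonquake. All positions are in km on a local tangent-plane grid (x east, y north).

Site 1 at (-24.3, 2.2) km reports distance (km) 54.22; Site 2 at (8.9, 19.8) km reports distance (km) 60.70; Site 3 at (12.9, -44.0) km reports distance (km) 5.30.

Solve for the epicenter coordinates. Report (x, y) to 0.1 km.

(8.6, -40.9)

Circle about each station: (x + 24.3)² + (y − 2.2)² = 54.22²; (x − 8.9)² + (y − 19.8)² = 60.70²; (x − 12.9)² + (y + 44.0)² = 5.30².
Subtracting the Site 1 equation from the Site 2 and Site 3 equations removes the quadratic terms:
66.4 x + 35.2 y = -868.76
74.4 x − 92.4 y = 4418.80
Solving the 2×2 system: x ≈ 8.6, y ≈ -40.9 km.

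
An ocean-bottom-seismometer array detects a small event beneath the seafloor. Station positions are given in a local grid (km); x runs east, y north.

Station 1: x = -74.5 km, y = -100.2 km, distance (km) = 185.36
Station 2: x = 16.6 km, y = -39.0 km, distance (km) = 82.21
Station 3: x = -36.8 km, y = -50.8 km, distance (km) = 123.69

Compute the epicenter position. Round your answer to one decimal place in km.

Circle about each station: (x + 74.5)² + (y + 100.2)² = 185.36²; (x − 16.6)² + (y + 39.0)² = 82.21²; (x + 36.8)² + (y + 50.8)² = 123.69².
Subtracting pairs of circle equations eliminates x²+y² and gives linear equations (the radical axes):
182.2 x + 122.4 y = 13806.12
75.4 x + 98.8 y = 7403.70
Solving the 2×2 system: x ≈ 52.2, y ≈ 35.1 km.

52.2 km east, 35.1 km north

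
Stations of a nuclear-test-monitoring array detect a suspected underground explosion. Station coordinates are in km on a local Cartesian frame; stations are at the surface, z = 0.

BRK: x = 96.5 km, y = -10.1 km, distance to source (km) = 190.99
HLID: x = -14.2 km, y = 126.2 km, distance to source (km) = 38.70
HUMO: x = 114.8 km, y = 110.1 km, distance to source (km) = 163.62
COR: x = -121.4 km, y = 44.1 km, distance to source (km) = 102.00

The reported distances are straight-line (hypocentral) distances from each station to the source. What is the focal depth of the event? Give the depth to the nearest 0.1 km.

13.7 km

Each station gives a sphere (x−x_i)² + (y−y_i)² + z² = d_i² (stations at z=0).
Subtracting the BRK sphere from HLID and HUMO: z² cancels, leaving linear equations in x and y:
-221.4 x + 272.6 y = 41693.31
36.6 x + 240.4 y = 25592.47
Solving: x ≈ -48.204, y ≈ 113.797 km (keep extra digits for the depth step; rounded: -48.2, 113.8).
Then from the BRK sphere: z² = 190.99² − (x − 96.5)² − (y + 10.1)² with x = -48.204, y = 113.797, so z ≈ 13.692 ≈ 13.7 km.
Check against COR (with the unrounded solution): distance 101.99 ≈ 102.00 km. ✓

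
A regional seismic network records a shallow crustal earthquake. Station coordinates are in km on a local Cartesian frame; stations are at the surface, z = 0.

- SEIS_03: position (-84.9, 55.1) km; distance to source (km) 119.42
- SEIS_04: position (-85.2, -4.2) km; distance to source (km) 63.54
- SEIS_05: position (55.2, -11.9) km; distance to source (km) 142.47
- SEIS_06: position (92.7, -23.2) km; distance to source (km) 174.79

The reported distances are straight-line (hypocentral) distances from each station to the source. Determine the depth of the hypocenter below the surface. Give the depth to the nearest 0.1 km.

z ≈ 27.3 km

Each station gives a sphere (x−x_i)² + (y−y_i)² + z² = d_i² (stations at z=0).
Subtracting the SEIS_03 sphere from SEIS_04 and SEIS_05: z² cancels, leaving linear equations in x and y:
-0.6 x − 118.6 y = 7256.46
280.2 x − 134.0 y = -13091.93
Solving: x ≈ -75.800, y ≈ -60.801 km (keep extra digits for the depth step; rounded: -75.8, -60.8).
Then from the SEIS_03 sphere: z² = 119.42² − (x + 84.9)² − (y − 55.1)² with x = -75.800, y = -60.801, so z ≈ 27.300 ≈ 27.3 km.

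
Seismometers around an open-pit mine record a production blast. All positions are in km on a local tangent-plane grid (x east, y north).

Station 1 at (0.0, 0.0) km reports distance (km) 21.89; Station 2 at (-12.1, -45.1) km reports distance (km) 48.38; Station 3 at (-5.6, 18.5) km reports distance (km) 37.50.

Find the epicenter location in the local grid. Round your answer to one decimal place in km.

x ≈ 20.0 km, y ≈ -8.9 km

Circle about each station: x² + y² = 21.89²; (x + 12.1)² + (y + 45.1)² = 48.38²; (x + 5.6)² + (y − 18.5)² = 37.50².
Subtracting pairs of circle equations eliminates x²+y² and gives linear equations (the radical axes):
-24.2 x − 90.2 y = 318.97
-11.2 x + 37.0 y = -553.47
Solving the 2×2 system: x ≈ 20.0, y ≈ -8.9 km.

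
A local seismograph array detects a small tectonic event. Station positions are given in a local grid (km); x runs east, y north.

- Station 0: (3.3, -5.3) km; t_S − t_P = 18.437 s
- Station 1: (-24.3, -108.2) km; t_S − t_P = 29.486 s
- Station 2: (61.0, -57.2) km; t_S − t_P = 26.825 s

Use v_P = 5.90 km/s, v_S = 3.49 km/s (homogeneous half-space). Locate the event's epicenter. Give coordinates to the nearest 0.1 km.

Distance from S−P lag: d = Δt · v_P v_S / (v_P − v_S) = Δt · (5.90·3.49)/(5.90−3.49) ≈ 8.5440·Δt.
So d_Station 0 = 157.53, d_Station 1 = 251.93, d_Station 2 = 229.19 km.
Circle about each station: (x − 3.3)² + (y + 5.3)² = 157.53²; (x + 24.3)² + (y + 108.2)² = 251.93²; (x − 61.0)² + (y + 57.2)² = 229.19².
Subtracting the Station 0 equation from the Station 1 and Station 2 equations removes the quadratic terms:
-55.2 x − 205.8 y = -26394.27
115.4 x − 103.8 y = -20758.50
Solving the 2×2 system: x ≈ -52.0, y ≈ 142.2 km.

(-52.0, 142.2)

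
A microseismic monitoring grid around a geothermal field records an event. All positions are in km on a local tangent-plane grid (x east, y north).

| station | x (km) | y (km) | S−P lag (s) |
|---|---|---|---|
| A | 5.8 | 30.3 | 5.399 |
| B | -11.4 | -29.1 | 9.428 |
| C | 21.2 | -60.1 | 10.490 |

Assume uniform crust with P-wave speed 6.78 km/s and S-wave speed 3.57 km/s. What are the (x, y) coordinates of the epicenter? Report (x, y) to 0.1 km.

(43.8, 15.7)

Distance from S−P lag: d = Δt · v_P v_S / (v_P − v_S) = Δt · (6.78·3.57)/(6.78−3.57) ≈ 7.5404·Δt.
So d_A = 40.71, d_B = 71.09, d_C = 79.10 km.
Circle about each station: (x − 5.8)² + (y − 30.3)² = 40.71²; (x + 11.4)² + (y + 29.1)² = 71.09²; (x − 21.2)² + (y + 60.1)² = 79.10².
Subtracting the A equation from the B and C equations removes the quadratic terms:
-34.4 x − 118.8 y = -3371.44
30.8 x − 180.8 y = -1489.79
Solving the 2×2 system: x ≈ 43.8, y ≈ 15.7 km.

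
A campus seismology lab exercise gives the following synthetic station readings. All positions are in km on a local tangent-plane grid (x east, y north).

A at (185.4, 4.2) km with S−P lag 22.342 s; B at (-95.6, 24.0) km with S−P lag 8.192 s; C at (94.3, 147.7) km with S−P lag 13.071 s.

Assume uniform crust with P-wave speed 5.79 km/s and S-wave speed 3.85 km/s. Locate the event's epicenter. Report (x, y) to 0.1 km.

x ≈ -50.1 km, y ≈ 106.4 km

Distance from S−P lag: d = Δt · v_P v_S / (v_P − v_S) = Δt · (5.79·3.85)/(5.79−3.85) ≈ 11.4905·Δt.
So d_A = 256.72, d_B = 94.13, d_C = 150.19 km.
Circle about each station: (x − 185.4)² + (y − 4.2)² = 256.72²; (x + 95.6)² + (y − 24.0)² = 94.13²; (x − 94.3)² + (y − 147.7)² = 150.19².
Subtracting the A equation from the B and C equations removes the quadratic terms:
-562.0 x + 39.6 y = 32369.26
-182.2 x + 287.0 y = 39665.10
Solving the 2×2 system: x ≈ -50.1, y ≈ 106.4 km.
Check against A (with the unrounded x, y): √((x − 185.4)²+(y − 4.2)²) = 256.72 ≈ 256.72 km. ✓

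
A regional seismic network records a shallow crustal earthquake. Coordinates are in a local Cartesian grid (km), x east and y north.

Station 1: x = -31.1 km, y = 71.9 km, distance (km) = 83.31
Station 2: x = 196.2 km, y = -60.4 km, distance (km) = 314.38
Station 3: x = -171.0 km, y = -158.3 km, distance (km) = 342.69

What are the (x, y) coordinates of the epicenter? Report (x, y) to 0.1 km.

(-32.6, 155.2)

Circle about each station: (x + 31.1)² + (y − 71.9)² = 83.31²; (x − 196.2)² + (y + 60.4)² = 314.38²; (x + 171.0)² + (y + 158.3)² = 342.69².
Subtracting the Station 1 equation from the Station 2 and Station 3 equations removes the quadratic terms:
454.6 x − 264.6 y = -55888.45
-279.8 x − 460.4 y = -62332.81
Solving the 2×2 system: x ≈ -32.6, y ≈ 155.2 km.
Check against Station 1 (with the unrounded x, y): √((x + 31.1)²+(y − 71.9)²) = 83.32 ≈ 83.31 km. ✓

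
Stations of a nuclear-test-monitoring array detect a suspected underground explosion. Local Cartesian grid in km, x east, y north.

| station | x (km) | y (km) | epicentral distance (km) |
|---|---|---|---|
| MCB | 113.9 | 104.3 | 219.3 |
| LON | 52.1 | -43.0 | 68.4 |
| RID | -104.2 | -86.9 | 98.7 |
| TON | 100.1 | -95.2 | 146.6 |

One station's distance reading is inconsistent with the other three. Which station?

TON

Solve using three stations at a time. Using MCB, LON, RID (subtract circle equations pairwise → linear system) gives (x, y) ≈ (-5.8, -79.5).
Distances from that point to each station vs reported:
  MCB: calculated 219.3 vs reported 219.3 → residual 0.0 km
  LON: calculated 68.4 vs reported 68.4 → residual 0.0 km
  RID: calculated 98.7 vs reported 98.7 → residual 0.0 km
  TON: calculated 107.0 vs reported 146.6 → residual 39.6 km
MCB, LON, RID are mutually consistent (residuals ≈ 0); TON is off by 39.6 km.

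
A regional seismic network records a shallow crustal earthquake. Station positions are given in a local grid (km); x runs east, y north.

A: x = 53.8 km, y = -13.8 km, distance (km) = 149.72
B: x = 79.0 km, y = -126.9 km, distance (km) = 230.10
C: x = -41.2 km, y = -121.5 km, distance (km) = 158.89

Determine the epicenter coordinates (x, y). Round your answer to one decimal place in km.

-89.4 km east, 29.9 km north

Circle about each station: (x − 53.8)² + (y + 13.8)² = 149.72²; (x − 79.0)² + (y + 126.9)² = 230.10²; (x + 41.2)² + (y + 121.5)² = 158.89².
Subtracting pairs of circle equations eliminates x²+y² and gives linear equations (the radical axes):
50.4 x − 226.2 y = -11270.20
-190.0 x − 215.4 y = 10544.86
Solving the 2×2 system: x ≈ -89.4, y ≈ 29.9 km.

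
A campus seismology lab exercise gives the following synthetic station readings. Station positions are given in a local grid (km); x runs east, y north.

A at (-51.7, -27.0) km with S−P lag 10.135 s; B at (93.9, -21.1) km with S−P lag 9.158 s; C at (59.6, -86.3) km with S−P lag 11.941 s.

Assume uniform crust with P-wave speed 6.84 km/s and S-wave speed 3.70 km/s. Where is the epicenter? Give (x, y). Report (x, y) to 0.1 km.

Distance from S−P lag: d = Δt · v_P v_S / (v_P − v_S) = Δt · (6.84·3.70)/(6.84−3.70) ≈ 8.0599·Δt.
So d_A = 81.69, d_B = 73.81, d_C = 96.24 km.
Circle about each station: (x + 51.7)² + (y + 27.0)² = 81.69²; (x − 93.9)² + (y + 21.1)² = 73.81²; (x − 59.6)² + (y + 86.3)² = 96.24².
Subtracting the A equation from the B and C equations removes the quadratic terms:
291.2 x + 11.8 y = 7085.87
222.6 x − 118.6 y = 5009.08
Solving the 2×2 system: x ≈ 24.2, y ≈ 3.2 km.

(24.2, 3.2)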